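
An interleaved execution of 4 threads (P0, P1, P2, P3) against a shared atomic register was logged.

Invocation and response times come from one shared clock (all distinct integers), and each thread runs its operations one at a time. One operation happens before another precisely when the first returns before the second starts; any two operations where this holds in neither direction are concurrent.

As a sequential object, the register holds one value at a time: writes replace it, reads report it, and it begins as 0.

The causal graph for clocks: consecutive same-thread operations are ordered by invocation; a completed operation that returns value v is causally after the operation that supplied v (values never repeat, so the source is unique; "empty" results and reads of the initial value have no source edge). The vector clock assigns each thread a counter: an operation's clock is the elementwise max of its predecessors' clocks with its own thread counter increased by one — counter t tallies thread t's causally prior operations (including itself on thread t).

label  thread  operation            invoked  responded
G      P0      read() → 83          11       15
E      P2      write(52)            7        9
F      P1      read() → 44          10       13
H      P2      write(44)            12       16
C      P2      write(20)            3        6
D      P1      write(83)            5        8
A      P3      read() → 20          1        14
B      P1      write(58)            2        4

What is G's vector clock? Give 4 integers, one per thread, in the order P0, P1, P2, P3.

invoked at 3, C has no predecessors; its own P2 bump gives (0, 0, 1, 0)
invoked at 2, B has no predecessors; its own P1 bump gives (0, 1, 0, 0)
merge at A (invoked 1): VC(C)=(0, 0, 1, 0), own-thread bump on P3 → (0, 0, 1, 1)
merge at E (invoked 7): VC(C)=(0, 0, 1, 0), own-thread bump on P2 → (0, 0, 2, 0)
merge at D (invoked 5): VC(B)=(0, 1, 0, 0), own-thread bump on P1 → (0, 2, 0, 0)
merge at H (invoked 12): VC(E)=(0, 0, 2, 0), own-thread bump on P2 → (0, 0, 3, 0)
merge at G (invoked 11): VC(D)=(0, 2, 0, 0), own-thread bump on P0 → (1, 2, 0, 0)
merge at F (invoked 10): VC(D)=(0, 2, 0, 0), VC(H)=(0, 0, 3, 0), own-thread bump on P1 → (0, 3, 3, 0)
target: VC(G) = (1, 2, 0, 0)

(1, 2, 0, 0)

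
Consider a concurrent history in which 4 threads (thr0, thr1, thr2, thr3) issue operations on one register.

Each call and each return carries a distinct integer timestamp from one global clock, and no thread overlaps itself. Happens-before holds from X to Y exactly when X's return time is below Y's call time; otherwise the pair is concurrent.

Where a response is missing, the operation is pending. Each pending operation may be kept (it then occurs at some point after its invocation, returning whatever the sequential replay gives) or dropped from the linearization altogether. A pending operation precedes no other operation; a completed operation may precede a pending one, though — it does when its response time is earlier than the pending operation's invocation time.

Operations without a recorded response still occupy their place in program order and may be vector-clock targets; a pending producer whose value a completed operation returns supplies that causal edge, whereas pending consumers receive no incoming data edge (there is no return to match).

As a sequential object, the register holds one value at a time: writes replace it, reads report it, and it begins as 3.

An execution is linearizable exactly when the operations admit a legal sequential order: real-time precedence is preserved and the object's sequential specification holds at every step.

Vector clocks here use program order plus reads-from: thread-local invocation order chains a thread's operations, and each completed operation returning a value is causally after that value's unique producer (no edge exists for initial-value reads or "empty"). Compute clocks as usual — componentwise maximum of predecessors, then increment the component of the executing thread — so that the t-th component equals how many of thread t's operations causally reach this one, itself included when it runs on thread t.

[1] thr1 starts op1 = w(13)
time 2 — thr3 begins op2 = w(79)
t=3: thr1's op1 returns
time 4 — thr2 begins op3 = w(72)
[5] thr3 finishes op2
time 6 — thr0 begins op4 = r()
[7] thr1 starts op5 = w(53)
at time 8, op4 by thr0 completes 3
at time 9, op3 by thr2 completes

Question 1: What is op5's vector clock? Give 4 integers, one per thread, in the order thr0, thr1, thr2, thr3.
invoked at 2, op2 has no predecessors; its own thr3 bump gives (0, 0, 0, 1)
invoked at 4, op3 has no predecessors; its own thr2 bump gives (0, 0, 1, 0)
invoked at 1, op1 has no predecessors; its own thr1 bump gives (0, 1, 0, 0)
invoked at 6, op4 has no predecessors; its own thr0 bump gives (1, 0, 0, 0)
op5, invoked 7, takes VC(op1)=(0, 1, 0, 0) under max, adds 1 for thr1 → (0, 2, 0, 0)
target: VC(op5) = (0, 2, 0, 0)

(0, 2, 0, 0)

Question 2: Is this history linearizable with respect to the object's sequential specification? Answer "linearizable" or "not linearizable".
prefix check: 1..7 passes, 1..8 fails once op4's time-8 response joins
2 orders of the 3 completed register ops respect real time; none is legal
no completion choice of the 2 pending operations (op3, op5) rescues it — every subset was tried
one such order, op1, op2, op4 (pending dropped), breaks at step 3 where op4 r() → 3 is illegal
one such order, op2, op1, op4 (pending dropped), breaks at step 3 where op4 r() → 3 is illegal

not linearizable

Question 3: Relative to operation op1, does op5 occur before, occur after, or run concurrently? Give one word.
op5 spans [7,…), op1 spans [1,3]
resp(op1)=3 < inv(op5)=7

after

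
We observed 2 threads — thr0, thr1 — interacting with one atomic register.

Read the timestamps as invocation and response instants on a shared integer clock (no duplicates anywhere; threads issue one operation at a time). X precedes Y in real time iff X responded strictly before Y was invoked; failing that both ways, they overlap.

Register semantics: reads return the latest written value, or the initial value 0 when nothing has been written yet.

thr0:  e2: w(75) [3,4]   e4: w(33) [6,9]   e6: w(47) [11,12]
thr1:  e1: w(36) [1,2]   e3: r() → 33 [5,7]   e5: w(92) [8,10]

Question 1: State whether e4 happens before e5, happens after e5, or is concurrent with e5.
concurrent

e4 spans [6,9], e5 spans [8,10]
the intervals overlap in both directions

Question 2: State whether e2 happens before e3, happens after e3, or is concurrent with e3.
before

e2 spans [3,4], e3 spans [5,7]
resp(e2)=4 < inv(e3)=5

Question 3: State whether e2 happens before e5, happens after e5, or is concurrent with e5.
before

e2 spans [3,4], e5 spans [8,10]
resp(e2)=4 < inv(e5)=8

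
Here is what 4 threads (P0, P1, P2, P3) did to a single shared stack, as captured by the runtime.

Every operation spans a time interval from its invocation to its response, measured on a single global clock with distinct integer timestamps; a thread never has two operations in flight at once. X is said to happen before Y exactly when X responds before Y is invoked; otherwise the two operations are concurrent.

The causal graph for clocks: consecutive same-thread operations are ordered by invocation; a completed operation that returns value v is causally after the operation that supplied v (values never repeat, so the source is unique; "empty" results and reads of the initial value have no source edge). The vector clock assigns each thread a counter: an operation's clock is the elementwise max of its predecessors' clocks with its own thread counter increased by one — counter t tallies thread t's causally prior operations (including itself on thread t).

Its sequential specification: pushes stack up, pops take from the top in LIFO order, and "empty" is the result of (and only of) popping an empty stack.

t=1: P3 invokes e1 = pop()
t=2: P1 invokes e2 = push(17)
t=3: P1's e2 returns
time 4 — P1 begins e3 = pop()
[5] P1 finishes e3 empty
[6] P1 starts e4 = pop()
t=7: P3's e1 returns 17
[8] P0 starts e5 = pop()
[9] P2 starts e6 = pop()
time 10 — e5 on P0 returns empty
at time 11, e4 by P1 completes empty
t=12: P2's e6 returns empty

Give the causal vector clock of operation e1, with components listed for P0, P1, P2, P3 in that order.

no predecessors for e6 (invoked 9): P2 increments from zero → (0, 0, 1, 0)
no predecessors for e2 (invoked 2): P1 increments from zero → (0, 1, 0, 0)
no predecessors for e5 (invoked 8): P0 increments from zero → (1, 0, 0, 0)
invoked at 1, e1 merges VC(e2)=(0, 1, 0, 0) and bumps P3's slot → (0, 1, 0, 1)
invoked at 4, e3 merges VC(e2)=(0, 1, 0, 0) and bumps P1's slot → (0, 2, 0, 0)
invoked at 6, e4 merges VC(e3)=(0, 2, 0, 0) and bumps P1's slot → (0, 3, 0, 0)
target: VC(e1) = (0, 1, 0, 1)

(0, 1, 0, 1)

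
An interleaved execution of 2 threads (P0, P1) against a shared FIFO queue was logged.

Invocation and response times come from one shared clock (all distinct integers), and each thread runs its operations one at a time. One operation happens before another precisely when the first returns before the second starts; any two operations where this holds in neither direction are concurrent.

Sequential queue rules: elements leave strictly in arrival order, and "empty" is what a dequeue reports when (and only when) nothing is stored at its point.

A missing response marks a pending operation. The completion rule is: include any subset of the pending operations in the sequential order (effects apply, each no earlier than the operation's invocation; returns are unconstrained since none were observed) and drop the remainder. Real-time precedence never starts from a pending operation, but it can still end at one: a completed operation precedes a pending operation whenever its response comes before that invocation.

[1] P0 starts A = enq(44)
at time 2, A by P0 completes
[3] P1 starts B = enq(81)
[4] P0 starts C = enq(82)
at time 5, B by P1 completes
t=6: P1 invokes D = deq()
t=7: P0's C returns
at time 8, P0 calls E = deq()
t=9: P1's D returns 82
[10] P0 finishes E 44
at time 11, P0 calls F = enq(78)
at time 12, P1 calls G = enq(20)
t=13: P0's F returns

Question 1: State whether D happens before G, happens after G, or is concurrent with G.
D spans [6,9], G spans [12,…)
resp(D)=9 < inv(G)=12

before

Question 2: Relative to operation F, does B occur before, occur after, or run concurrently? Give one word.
B spans [3,5], F spans [11,13]
resp(B)=5 < inv(F)=11

before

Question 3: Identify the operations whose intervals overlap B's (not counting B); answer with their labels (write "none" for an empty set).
concurrent with B ([3,5]): every op whose interval crosses 3..5
A [1,2]: before
C [4,7]: concurrent
D [6,9]: after
E [8,10]: after
F [11,13]: after
G [12,…): after

C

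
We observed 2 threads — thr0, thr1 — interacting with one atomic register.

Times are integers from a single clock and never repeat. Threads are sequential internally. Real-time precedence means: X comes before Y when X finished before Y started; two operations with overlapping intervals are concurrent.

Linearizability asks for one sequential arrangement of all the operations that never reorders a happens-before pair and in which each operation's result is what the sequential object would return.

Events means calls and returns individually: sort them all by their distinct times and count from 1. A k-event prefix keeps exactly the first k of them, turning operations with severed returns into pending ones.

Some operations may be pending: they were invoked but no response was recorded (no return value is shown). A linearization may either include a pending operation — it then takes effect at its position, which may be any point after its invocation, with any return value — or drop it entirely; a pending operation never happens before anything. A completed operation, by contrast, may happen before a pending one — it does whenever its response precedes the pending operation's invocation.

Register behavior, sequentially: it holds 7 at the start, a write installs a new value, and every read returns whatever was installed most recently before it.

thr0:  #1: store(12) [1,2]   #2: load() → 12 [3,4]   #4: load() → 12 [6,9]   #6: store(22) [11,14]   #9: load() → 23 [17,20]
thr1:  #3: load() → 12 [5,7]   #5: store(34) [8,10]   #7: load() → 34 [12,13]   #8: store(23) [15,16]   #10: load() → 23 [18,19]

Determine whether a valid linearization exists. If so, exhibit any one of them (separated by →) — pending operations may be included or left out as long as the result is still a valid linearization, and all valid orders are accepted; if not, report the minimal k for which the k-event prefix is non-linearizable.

step 1: #1 store(12) — value 12
step 2: #2 load() → 12 — value 12
step 3: #3 load() → 12 — value 12
step 4: #4 load() → 12 — value 12
step 5: #5 store(34) — value 34
step 6: #7 load() → 34 — value 34
step 7: #6 store(22) — value 22
step 8: #8 store(23) — value 23
step 9: #9 load() → 23 — value 23
step 10: #10 load() → 23 — value 23

linearizable — witness: #1 → #2 → #3 → #4 → #5 → #7 → #6 → #8 → #9 → #10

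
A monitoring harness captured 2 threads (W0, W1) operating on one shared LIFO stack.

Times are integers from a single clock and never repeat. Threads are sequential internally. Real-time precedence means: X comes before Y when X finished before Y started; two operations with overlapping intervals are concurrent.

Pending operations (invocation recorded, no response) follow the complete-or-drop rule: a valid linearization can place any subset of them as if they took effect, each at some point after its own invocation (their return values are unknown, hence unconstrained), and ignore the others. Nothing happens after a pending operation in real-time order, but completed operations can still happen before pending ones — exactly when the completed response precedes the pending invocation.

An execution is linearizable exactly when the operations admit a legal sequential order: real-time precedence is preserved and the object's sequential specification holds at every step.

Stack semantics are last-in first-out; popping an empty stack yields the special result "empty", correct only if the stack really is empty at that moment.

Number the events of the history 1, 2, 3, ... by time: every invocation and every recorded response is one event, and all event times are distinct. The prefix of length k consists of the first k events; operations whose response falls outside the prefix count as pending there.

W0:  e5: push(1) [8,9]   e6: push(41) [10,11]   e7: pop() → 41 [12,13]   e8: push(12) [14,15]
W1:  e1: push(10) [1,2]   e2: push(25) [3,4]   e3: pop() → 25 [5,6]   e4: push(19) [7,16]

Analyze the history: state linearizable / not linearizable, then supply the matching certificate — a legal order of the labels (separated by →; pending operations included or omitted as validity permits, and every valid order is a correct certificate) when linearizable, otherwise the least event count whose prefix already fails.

linearizable — witness: e1 → e2 → e3 → e4 → e5 → e6 → e7 → e8

after step 1 (e1 push(10)): stack <10>
after step 2 (e2 push(25)): stack <10,25>
after step 3 (e3 pop() → 25): stack <10>
after step 4 (e4 push(19)): stack <10,19>
after step 5 (e5 push(1)): stack <10,19,1>
after step 6 (e6 push(41)): stack <10,19,1,41>
after step 7 (e7 pop() → 41): stack <10,19,1>
after step 8 (e8 push(12)): stack <10,19,1,12>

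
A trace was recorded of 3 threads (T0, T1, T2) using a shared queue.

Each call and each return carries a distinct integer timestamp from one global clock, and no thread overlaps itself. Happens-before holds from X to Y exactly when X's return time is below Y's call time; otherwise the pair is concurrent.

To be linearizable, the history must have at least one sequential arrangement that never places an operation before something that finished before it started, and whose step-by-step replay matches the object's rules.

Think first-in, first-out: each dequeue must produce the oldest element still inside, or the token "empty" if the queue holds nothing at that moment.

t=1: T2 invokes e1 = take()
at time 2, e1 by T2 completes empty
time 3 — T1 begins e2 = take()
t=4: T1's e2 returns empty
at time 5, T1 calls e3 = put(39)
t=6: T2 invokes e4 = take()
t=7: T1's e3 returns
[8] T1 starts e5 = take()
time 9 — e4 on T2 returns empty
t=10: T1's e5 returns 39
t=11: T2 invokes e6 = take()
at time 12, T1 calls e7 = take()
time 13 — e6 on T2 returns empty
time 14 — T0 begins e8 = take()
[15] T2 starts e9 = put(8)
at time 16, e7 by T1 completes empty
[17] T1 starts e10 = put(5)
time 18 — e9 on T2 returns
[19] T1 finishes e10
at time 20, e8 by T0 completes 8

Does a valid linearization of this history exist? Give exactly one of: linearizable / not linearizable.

linearizable

witness order: e1, e2, e3, e5, e4, e6, e7, e9, e8, e10
after step 1 (e1 take() → empty): queue <>
after step 2 (e2 take() → empty): queue <>
after step 3 (e3 put(39)): queue <39>
after step 4 (e5 take() → 39): queue <>
after step 5 (e4 take() → empty): queue <>
after step 6 (e6 take() → empty): queue <>
after step 7 (e7 take() → empty): queue <>
after step 8 (e9 put(8)): queue <8>
after step 9 (e8 take() → 8): queue <>
after step 10 (e10 put(5)): queue <5>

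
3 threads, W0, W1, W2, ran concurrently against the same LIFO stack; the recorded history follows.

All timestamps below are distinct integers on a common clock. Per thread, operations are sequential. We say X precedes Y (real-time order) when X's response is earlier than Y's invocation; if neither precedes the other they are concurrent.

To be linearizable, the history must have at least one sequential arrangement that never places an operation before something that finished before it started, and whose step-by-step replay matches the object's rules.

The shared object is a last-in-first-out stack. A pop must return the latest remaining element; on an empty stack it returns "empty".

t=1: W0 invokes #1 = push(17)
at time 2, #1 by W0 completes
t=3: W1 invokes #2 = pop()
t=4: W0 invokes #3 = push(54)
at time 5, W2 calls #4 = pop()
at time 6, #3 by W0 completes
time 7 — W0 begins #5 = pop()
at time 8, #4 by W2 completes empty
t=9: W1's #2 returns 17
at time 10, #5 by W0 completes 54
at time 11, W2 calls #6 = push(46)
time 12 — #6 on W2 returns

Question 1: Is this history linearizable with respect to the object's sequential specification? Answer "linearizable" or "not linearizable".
one valid linearization: #1, #2, #3, #5, #4, #6
after step 1 (#1 push(17)): stack <17>
after step 2 (#2 pop() → 17): stack <>
after step 3 (#3 push(54)): stack <54>
after step 4 (#5 pop() → 54): stack <>
after step 5 (#4 pop() → empty): stack <>
after step 6 (#6 push(46)): stack <46>

linearizable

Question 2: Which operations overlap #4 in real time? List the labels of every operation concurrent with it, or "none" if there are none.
#4 spans [5,8]: anything still running between times 5 and 8 counts as concurrent
#1 [1,2]: before
#2 [3,9]: concurrent
#3 [4,6]: concurrent
#5 [7,10]: concurrent
#6 [11,12]: after

#2, #3, #5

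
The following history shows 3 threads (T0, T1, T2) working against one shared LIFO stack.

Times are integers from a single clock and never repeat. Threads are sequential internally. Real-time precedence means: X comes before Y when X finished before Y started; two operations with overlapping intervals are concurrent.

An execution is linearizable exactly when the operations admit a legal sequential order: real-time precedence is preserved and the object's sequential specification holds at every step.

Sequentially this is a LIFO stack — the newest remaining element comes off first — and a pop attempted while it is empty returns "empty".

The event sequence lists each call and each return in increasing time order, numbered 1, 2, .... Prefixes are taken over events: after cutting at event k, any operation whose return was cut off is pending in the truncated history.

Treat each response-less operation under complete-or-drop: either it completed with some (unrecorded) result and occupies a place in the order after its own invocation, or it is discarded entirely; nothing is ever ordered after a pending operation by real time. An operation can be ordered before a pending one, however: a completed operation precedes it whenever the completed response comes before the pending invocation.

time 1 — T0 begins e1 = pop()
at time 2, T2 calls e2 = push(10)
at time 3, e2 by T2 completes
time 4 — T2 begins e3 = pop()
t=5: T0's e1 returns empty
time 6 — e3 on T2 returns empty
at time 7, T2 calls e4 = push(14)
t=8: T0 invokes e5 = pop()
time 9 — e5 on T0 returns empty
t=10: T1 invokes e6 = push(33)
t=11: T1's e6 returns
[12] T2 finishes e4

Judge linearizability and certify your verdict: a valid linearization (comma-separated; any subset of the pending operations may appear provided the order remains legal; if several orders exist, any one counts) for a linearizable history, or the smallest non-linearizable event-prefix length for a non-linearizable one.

through event 5 a valid linearization exists; event 6 (e3 responding at time 6) ends that
every one of the 3 real-time-consistent orders over 3 completed LIFO stack ops fails the sequential spec
e.g. e1, e2, e3: illegal at step 3, since e3 pop() → empty cannot apply there
e.g. e2, e1, e3: illegal at step 2, since e1 pop() → empty cannot apply there

not linearizable — minimal violating prefix: 6 events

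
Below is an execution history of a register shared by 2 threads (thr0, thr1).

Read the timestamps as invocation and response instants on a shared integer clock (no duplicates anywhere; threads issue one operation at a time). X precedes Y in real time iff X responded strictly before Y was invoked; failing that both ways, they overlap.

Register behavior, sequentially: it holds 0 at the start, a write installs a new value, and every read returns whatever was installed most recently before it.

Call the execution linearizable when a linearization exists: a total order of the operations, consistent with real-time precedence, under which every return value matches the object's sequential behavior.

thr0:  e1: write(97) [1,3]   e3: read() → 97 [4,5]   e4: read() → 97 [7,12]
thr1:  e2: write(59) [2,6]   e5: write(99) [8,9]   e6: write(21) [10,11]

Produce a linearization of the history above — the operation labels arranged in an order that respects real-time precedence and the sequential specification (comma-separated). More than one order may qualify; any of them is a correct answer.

1. e2 write(59), leaving value 59
2. e1 write(97), leaving value 97
3. e3 read() → 97, leaving value 97
4. e4 read() → 97, leaving value 97
5. e5 write(99), leaving value 99
6. e6 write(21), leaving value 21

e2, e1, e3, e4, e5, e6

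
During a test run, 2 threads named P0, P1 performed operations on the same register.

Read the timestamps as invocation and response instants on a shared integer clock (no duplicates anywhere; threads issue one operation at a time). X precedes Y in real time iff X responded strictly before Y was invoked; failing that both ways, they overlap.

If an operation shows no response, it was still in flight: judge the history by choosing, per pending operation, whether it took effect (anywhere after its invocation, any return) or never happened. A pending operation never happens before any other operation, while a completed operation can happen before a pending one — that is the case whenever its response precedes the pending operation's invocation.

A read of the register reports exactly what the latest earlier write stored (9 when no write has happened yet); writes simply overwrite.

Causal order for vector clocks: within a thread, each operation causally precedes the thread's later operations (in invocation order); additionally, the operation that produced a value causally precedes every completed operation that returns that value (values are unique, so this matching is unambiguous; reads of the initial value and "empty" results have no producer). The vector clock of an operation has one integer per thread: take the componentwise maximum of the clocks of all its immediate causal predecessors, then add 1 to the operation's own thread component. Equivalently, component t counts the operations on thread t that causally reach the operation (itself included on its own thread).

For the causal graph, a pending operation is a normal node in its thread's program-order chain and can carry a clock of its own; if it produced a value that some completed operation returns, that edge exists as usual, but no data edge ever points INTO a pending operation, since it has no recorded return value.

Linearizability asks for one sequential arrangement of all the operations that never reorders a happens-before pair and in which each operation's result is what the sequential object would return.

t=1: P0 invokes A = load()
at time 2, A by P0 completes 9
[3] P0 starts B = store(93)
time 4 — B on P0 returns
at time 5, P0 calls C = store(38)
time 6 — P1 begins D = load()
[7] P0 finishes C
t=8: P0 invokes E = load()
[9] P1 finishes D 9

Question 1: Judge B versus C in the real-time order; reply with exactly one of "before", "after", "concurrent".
B spans [3,4], C spans [5,7]
resp(B)=4 < inv(C)=5

before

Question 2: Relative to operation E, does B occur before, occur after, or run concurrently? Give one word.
B spans [3,4], E spans [8,…)
resp(B)=4 < inv(E)=8

before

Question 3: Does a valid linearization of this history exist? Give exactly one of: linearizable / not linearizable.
the violation lands at event 9, D's response at time 9: events 1..8 linearize, events 1..9 do not
2 orders of the 4 completed register ops respect real time; none is legal
including or dropping the 1 pending operation (E) in any combination fails
e.g. A, B, C, D (pending dropped): illegal at step 4, since D load() → 9 cannot apply there
e.g. A, B, D, C (pending dropped): illegal at step 3, since D load() → 9 cannot apply there

not linearizable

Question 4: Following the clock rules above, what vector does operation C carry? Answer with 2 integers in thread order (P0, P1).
root op D, invoked 6: fresh clock plus P1's own tick → (0, 1)
root op A, invoked 1: fresh clock plus P0's own tick → (1, 0)
B, invoked 3, takes VC(A)=(1, 0) under max, adds 1 for P0 → (2, 0)
C, invoked 5, takes VC(B)=(2, 0) under max, adds 1 for P0 → (3, 0)
E, invoked 8, takes VC(C)=(3, 0) under max, adds 1 for P0 → (4, 0)
target: VC(C) = (3, 0)

(3, 0)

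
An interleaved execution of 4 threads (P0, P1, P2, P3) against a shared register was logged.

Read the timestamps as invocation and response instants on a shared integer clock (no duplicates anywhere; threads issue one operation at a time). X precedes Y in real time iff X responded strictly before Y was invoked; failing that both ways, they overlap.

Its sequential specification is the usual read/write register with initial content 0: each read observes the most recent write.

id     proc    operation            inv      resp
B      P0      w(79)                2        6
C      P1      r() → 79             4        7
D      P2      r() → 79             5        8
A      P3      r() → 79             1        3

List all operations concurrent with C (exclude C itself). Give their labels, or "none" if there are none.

B, D

C runs from 4 to 7; window-overlapping ops are concurrent
A [1,3]: before
B [2,6]: concurrent
D [5,8]: concurrent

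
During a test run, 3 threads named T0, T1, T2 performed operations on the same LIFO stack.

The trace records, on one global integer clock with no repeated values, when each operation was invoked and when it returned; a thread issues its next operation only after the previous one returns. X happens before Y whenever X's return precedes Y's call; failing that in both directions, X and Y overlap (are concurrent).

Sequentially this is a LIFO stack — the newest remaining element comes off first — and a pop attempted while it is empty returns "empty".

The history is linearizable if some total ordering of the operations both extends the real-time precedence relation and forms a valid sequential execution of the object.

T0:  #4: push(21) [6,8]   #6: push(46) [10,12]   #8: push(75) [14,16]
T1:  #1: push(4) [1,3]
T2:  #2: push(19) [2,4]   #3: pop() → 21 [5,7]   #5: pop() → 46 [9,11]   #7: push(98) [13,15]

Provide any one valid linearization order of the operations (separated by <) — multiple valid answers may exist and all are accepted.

#1 < #2 < #4 < #3 < #6 < #5 < #7 < #8

1. #1 push(4), leaving stack <4>
2. #2 push(19), leaving stack <4,19>
3. #4 push(21), leaving stack <4,19,21>
4. #3 pop() → 21, leaving stack <4,19>
5. #6 push(46), leaving stack <4,19,46>
6. #5 pop() → 46, leaving stack <4,19>
7. #7 push(98), leaving stack <4,19,98>
8. #8 push(75), leaving stack <4,19,98,75>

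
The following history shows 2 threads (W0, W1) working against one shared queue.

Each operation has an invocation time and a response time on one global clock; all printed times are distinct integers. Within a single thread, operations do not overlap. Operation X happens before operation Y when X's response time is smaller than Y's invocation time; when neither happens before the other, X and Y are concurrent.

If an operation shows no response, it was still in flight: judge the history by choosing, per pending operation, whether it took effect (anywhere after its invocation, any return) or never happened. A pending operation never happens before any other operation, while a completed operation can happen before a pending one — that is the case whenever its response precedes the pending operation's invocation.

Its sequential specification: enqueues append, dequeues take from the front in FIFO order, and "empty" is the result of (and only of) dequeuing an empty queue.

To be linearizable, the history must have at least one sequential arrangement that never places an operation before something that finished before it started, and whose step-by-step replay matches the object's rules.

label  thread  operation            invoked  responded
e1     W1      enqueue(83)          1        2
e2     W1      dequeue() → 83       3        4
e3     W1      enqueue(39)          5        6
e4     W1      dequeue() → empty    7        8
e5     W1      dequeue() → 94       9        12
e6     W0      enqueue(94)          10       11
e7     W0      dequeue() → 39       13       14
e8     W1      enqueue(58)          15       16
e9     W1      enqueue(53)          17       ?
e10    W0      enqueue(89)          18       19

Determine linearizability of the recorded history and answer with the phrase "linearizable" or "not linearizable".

not linearizable

prefix check: 1..7 passes, 1..8 fails once e4's time-8 response joins
the sole real-time-consistent order of 4 completed operations fails the queue replay
sample order e1, e2, e3, e4 stalls at step 4 — e4 dequeue() → empty has no legal effect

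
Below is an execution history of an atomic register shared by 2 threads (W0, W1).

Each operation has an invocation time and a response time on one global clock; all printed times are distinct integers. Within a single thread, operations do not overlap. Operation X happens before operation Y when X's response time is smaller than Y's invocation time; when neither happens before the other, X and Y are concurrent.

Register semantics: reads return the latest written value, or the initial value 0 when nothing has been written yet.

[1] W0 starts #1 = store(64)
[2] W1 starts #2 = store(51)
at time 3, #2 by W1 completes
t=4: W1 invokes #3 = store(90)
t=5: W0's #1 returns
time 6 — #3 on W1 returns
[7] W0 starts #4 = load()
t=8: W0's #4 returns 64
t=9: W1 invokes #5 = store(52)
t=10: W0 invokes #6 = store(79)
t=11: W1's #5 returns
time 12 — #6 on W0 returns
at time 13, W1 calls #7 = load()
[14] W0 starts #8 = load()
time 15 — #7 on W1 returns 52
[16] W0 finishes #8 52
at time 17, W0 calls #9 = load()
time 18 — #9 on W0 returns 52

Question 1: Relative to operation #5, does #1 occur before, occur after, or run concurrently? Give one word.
#1 spans [1,5], #5 spans [9,11]
resp(#1)=5 < inv(#5)=9

before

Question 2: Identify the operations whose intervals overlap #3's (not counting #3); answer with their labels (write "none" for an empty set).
#3 runs from 4 to 6; window-overlapping ops are concurrent
#1 [1,5]: concurrent
#2 [2,3]: before
#4 [7,8]: after
#5 [9,11]: after
#6 [10,12]: after
#7 [13,15]: after
#8 [14,16]: after
#9 [17,18]: after

#1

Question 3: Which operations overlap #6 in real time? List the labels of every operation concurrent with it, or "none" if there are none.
concurrent with #6 ([10,12]): every op whose interval crosses 10..12
#1 [1,5]: before
#2 [2,3]: before
#3 [4,6]: before
#4 [7,8]: before
#5 [9,11]: concurrent
#7 [13,15]: after
#8 [14,16]: after
#9 [17,18]: after

#5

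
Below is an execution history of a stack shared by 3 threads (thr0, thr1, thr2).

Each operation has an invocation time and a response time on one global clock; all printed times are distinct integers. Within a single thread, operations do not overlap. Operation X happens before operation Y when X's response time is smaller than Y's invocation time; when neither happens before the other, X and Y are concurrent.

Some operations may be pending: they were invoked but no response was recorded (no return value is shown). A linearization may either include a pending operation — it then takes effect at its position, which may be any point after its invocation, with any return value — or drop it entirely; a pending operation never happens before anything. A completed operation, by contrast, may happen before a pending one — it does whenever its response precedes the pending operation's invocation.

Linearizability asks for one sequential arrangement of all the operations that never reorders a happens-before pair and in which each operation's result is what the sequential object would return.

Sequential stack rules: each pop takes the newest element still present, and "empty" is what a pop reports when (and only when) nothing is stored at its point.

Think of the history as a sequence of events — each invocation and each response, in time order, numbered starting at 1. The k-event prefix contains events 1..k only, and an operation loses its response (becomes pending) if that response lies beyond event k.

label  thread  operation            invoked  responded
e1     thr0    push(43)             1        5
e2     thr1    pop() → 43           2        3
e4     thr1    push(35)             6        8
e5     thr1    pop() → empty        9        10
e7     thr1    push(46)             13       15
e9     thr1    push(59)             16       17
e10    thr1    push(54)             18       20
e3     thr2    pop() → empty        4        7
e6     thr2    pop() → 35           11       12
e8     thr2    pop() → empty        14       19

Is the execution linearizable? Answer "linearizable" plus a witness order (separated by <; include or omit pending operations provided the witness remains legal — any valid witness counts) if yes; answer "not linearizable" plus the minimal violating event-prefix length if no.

not linearizable — minimal violating prefix: 10 events

already the first 10 events (up to e5's response at time 10) admit no linearization; the first 9 still do
real-time-consistent orders of the 5 completed operations: 5 — all fail the stack replay
e.g. e1, e2, e3, e4, e5: illegal at step 5, since e5 pop() → empty cannot apply there
e.g. e1, e2, e4, e3, e5: illegal at step 4, since e3 pop() → empty cannot apply there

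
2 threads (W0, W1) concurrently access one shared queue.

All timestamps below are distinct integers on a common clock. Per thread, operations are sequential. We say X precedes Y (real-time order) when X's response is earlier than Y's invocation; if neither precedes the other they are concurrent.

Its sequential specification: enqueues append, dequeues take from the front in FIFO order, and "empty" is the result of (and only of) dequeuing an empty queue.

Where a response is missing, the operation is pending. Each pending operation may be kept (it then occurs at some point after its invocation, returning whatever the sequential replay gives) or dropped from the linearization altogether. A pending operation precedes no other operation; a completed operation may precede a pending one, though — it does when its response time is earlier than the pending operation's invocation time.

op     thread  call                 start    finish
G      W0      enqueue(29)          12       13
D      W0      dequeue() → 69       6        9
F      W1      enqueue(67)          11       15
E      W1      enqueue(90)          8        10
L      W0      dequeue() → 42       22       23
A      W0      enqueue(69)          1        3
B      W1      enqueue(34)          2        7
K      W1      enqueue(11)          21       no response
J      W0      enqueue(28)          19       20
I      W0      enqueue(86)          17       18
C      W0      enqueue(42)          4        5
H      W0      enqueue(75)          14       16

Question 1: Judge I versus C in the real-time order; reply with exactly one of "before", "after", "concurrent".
I spans [17,18], C spans [4,5]
resp(C)=5 < inv(I)=17

after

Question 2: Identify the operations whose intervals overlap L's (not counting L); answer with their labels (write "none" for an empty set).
concurrent with L ([22,23]): every op whose interval crosses 22..23
A [1,3]: before
B [2,7]: before
C [4,5]: before
D [6,9]: before
E [8,10]: before
F [11,15]: before
G [12,13]: before
H [14,16]: before
I [17,18]: before
J [19,20]: before
K [21,…): concurrent

K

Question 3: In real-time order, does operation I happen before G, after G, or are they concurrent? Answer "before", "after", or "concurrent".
I spans [17,18], G spans [12,13]
resp(G)=13 < inv(I)=17

after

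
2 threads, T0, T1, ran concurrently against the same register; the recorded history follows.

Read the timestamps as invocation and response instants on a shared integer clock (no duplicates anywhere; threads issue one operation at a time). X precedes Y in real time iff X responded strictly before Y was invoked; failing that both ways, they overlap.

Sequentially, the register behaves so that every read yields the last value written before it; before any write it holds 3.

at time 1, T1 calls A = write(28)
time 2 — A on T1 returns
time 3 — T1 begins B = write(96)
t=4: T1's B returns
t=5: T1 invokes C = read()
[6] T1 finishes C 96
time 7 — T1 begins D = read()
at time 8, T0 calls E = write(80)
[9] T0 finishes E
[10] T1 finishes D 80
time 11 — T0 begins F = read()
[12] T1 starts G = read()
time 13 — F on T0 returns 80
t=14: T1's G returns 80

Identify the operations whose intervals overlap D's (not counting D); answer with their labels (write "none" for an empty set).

overlap test against D [7,10]: concurrent iff the interval meets 7..10
A [1,2]: before
B [3,4]: before
C [5,6]: before
E [8,9]: concurrent
F [11,13]: after
G [12,14]: after

E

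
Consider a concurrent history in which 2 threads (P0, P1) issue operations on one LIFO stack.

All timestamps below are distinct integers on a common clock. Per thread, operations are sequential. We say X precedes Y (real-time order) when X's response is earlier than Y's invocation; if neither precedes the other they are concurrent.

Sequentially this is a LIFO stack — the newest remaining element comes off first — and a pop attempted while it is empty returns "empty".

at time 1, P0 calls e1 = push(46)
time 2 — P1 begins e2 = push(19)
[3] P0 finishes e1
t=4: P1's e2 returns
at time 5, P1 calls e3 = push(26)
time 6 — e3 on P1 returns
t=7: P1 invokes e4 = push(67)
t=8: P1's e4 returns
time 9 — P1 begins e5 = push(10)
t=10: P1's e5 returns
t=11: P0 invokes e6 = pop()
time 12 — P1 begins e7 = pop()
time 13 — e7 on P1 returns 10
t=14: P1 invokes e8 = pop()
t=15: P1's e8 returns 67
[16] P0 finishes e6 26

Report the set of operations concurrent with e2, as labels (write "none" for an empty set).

e1

e2 runs from 2 to 4; window-overlapping ops are concurrent
e1 [1,3]: concurrent
e3 [5,6]: after
e4 [7,8]: after
e5 [9,10]: after
e6 [11,16]: after
e7 [12,13]: after
e8 [14,15]: after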